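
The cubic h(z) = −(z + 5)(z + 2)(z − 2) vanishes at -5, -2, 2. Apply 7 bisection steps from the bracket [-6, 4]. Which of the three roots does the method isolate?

2

z = -1 gives h = 12, positive; keep [-1, 4]
z = 1.5 gives h = 11.375, positive; keep [1.5, 4]
z = 2.75 gives h = -27.609375, negative; keep [1.5, 2.75]
z = 2.125 gives h = -3.6738, negative; keep [1.5, 2.125]
z = 1.8125 gives h = 4.8699, positive; keep [1.8125, 2.125]
z = 1.96875 gives h = 0.8643, positive; keep [1.96875, 2.125]
z = 2.046875 gives h = -1.3368, negative; keep [1.96875, 2.046875]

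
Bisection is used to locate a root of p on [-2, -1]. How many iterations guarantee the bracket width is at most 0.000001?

Width after n steps is 1/2^n. Need 2^n ≥ 1/0.000001 = 1000000.
2^19 = 524288 < 1000000 ≤ 2^20 = 1048576, so n = 20.

20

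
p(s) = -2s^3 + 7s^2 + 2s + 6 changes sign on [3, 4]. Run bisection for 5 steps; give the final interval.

[3.9375, 3.96875]

m = 3.5, p(m) = 13 (+); new bracket [3.5, 4]
m = 3.75, p(m) = 6.46875 (+); new bracket [3.75, 4]
m = 3.875, p(m) = 2.488281 (+); new bracket [3.875, 4]
m = 3.9375, p(m) = 0.3091 (+); new bracket [3.9375, 4]
m = 3.96875, p(m) = -0.829 (−); new bracket [3.9375, 3.96875]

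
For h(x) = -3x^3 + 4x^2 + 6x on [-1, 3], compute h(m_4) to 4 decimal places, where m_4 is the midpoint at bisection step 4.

h(1) = 7 > 0, so the root lies in [1, 3]
h(2) = 4 > 0, so the root lies in [2, 3]
h(2.5) = -6.875 < 0, so the root lies in [2, 2.5]
h(2.25) = -0.4219 < 0, so the root lies in [2, 2.25]

-0.4219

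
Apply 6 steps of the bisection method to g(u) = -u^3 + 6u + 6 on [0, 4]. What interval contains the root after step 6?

[2.8125, 2.875]

g(2) = 10 > 0, so the root lies in [2, 4]
g(3) = -3 < 0, so the root lies in [2, 3]
g(2.5) = 5.375 > 0, so the root lies in [2.5, 3]
g(2.75) = 1.7031 > 0, so the root lies in [2.75, 3]
g(2.875) = -0.5137 < 0, so the root lies in [2.75, 2.875]
g(2.8125) = 0.6277 > 0, so the root lies in [2.8125, 2.875]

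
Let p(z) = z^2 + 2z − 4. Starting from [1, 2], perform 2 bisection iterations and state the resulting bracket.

m = 1.5, p(m) = 1.25 (+); new bracket [1, 1.5]
m = 1.25, p(m) = 0.0625 (+); new bracket [1, 1.25]

[1, 1.25]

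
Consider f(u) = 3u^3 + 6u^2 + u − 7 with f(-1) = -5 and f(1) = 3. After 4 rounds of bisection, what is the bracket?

u = 0 gives f = -7, negative; keep [0, 1]
u = 0.5 gives f = -4.625, negative; keep [0.5, 1]
u = 0.75 gives f = -1.609375, negative; keep [0.75, 1]
u = 0.875 gives f = 0.4785, positive; keep [0.75, 0.875]

[0.75, 0.875]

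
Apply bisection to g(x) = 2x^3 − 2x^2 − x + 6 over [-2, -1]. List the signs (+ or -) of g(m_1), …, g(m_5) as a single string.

x = -1.5 gives g = -3.75, negative; keep [-1.5, -1]
x = -1.25 gives g = 0.21875, positive; keep [-1.5, -1.25]
x = -1.375 gives g = -1.605469, negative; keep [-1.375, -1.25]
x = -1.3125 gives g = -0.6548, negative; keep [-1.3125, -1.25]
x = -1.28125 gives g = -0.2086, negative; keep [-1.28125, -1.25]

-+---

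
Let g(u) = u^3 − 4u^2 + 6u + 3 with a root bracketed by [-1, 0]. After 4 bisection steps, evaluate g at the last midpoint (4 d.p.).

-0.4744

midpoint -0.5: g = -1.125 < 0 → [-0.5, 0]
midpoint -0.25: g = 1.234375 > 0 → [-0.5, -0.25]
midpoint -0.375: g = 0.134766 > 0 → [-0.5, -0.375]
midpoint -0.4375: g = -0.4744 < 0 → [-0.4375, -0.375]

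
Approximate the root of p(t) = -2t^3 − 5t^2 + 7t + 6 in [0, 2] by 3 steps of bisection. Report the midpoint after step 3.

m = 1, p(m) = 6 (+); new bracket [1, 2]
m = 1.5, p(m) = -1.5 (−); new bracket [1, 1.5]
m = 1.25, p(m) = 3.03125 (+); new bracket [1.25, 1.5]

1.25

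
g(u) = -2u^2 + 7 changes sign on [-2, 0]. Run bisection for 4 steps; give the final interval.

midpoint -1: g = 5 > 0 → [-2, -1]
midpoint -1.5: g = 2.5 > 0 → [-2, -1.5]
midpoint -1.75: g = 0.875 > 0 → [-2, -1.75]
midpoint -1.875: g = -0.0312 < 0 → [-1.875, -1.75]

[-1.875, -1.75]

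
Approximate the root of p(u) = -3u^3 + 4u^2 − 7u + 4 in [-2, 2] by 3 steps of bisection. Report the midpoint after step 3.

0.5

p(0) = 4 > 0, so the root lies in [0, 2]
p(1) = -2 < 0, so the root lies in [0, 1]
p(0.5) = 1.125 > 0, so the root lies in [0.5, 1]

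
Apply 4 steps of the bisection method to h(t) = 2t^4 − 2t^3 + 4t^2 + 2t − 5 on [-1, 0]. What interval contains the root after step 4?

h(-0.5) = -4.625 < 0, so the root lies in [-1, -0.5]
h(-0.75) = -2.773438 < 0, so the root lies in [-1, -0.75]
h(-0.875) = -1.175293 < 0, so the root lies in [-1, -0.875]
h(-0.9375) = -0.1665 < 0, so the root lies in [-1, -0.9375]

[-1, -0.9375]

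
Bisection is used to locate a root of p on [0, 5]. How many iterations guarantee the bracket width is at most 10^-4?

16

Width after n steps is 5/2^n. Need 2^n ≥ 5/10^-4 = 50000.
2^15 = 32768 < 50000 ≤ 2^16 = 65536, so n = 16.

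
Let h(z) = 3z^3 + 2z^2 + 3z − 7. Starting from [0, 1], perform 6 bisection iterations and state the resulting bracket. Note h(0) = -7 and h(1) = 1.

[0.921875, 0.9375]

z = 0.5 gives h = -4.625, negative; keep [0.5, 1]
z = 0.75 gives h = -2.359375, negative; keep [0.75, 1]
z = 0.875 gives h = -0.833984, negative; keep [0.875, 1]
z = 0.9375 gives h = 0.0422, positive; keep [0.875, 0.9375]
z = 0.90625 gives h = -0.4058, negative; keep [0.90625, 0.9375]
z = 0.921875 gives h = -0.1843, negative; keep [0.921875, 0.9375]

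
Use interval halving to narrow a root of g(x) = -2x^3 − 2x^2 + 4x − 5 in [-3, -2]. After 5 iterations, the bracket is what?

midpoint -2.5: g = 3.75 > 0 → [-2.5, -2]
midpoint -2.25: g = -1.34375 < 0 → [-2.5, -2.25]
midpoint -2.375: g = 1.011719 > 0 → [-2.375, -2.25]
midpoint -2.3125: g = -0.2124 < 0 → [-2.375, -2.3125]
midpoint -2.34375: g = 0.3879 > 0 → [-2.34375, -2.3125]

[-2.34375, -2.3125]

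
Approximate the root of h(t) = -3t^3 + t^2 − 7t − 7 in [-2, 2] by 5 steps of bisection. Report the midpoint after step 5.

midpoint 0: h = -7 < 0 → [-2, 0]
midpoint -1: h = 4 > 0 → [-1, 0]
midpoint -0.5: h = -2.875 < 0 → [-1, -0.5]
midpoint -0.75: h = 0.0781 > 0 → [-0.75, -0.5]
midpoint -0.625: h = -1.502 < 0 → [-0.75, -0.625]

-0.625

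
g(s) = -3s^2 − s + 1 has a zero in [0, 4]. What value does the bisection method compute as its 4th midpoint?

m = 2, g(m) = -13 (−); new bracket [0, 2]
m = 1, g(m) = -3 (−); new bracket [0, 1]
m = 0.5, g(m) = -0.25 (−); new bracket [0, 0.5]
m = 0.25, g(m) = 0.5625 (+); new bracket [0.25, 0.5]

0.25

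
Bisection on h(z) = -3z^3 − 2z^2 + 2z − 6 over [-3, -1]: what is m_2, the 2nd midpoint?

-1.5

midpoint -2: h = 6 > 0 → [-2, -1]
midpoint -1.5: h = -3.375 < 0 → [-2, -1.5]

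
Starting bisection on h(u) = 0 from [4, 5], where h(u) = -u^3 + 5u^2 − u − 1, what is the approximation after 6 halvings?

m = 4.5, h(m) = 4.625 (+); new bracket [4.5, 5]
m = 4.75, h(m) = -0.109375 (−); new bracket [4.5, 4.75]
m = 4.625, h(m) = 2.396484 (+); new bracket [4.625, 4.75]
m = 4.6875, h(m) = 1.179 (+); new bracket [4.6875, 4.75]
m = 4.71875, h(m) = 0.5437 (+); new bracket [4.71875, 4.75]
m = 4.734375, h(m) = 0.2194 (+); new bracket [4.734375, 4.75]

4.734375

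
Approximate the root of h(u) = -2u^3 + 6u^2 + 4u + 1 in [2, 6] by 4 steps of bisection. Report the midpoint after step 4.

3.75

u = 4 gives h = -15, negative; keep [2, 4]
u = 3 gives h = 13, positive; keep [3, 4]
u = 3.5 gives h = 2.75, positive; keep [3.5, 4]
u = 3.75 gives h = -5.0938, negative; keep [3.5, 3.75]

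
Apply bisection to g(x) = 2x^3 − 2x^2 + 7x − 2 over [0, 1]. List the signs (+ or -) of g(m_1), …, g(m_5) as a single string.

+-++-

midpoint 0.5: g = 1.25 > 0 → [0, 0.5]
midpoint 0.25: g = -0.34375 < 0 → [0.25, 0.5]
midpoint 0.375: g = 0.449219 > 0 → [0.25, 0.375]
midpoint 0.3125: g = 0.0532 > 0 → [0.25, 0.3125]
midpoint 0.28125: g = -0.145 < 0 → [0.28125, 0.3125]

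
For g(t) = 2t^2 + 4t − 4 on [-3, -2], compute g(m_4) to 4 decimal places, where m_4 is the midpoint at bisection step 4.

m = -2.5, g(m) = -1.5 (−); new bracket [-3, -2.5]
m = -2.75, g(m) = 0.125 (+); new bracket [-2.75, -2.5]
m = -2.625, g(m) = -0.71875 (−); new bracket [-2.75, -2.625]
m = -2.6875, g(m) = -0.3047 (−); new bracket [-2.75, -2.6875]

-0.3047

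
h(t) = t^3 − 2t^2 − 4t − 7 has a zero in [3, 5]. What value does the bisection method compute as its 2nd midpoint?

3.5

t = 4 gives h = 9, positive; keep [3, 4]
t = 3.5 gives h = -2.625, negative; keep [3.5, 4]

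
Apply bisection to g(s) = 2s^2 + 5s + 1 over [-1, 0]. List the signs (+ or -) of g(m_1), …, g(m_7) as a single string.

g(-0.5) = -1 < 0, so the root lies in [-0.5, 0]
g(-0.25) = -0.125 < 0, so the root lies in [-0.25, 0]
g(-0.125) = 0.40625 > 0, so the root lies in [-0.25, -0.125]
g(-0.1875) = 0.1328 > 0, so the root lies in [-0.25, -0.1875]
g(-0.21875) = 0.002 > 0, so the root lies in [-0.25, -0.21875]
g(-0.234375) = -0.062 < 0, so the root lies in [-0.234375, -0.21875]
g(-0.2265625) = -0.0302 < 0, so the root lies in [-0.2265625, -0.21875]

--+++--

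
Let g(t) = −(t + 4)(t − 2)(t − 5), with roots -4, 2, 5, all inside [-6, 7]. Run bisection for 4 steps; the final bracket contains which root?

-4

g(0.5) = -30.375 < 0, so the root lies in [-6, 0.5]
g(-2.75) = -46.015625 < 0, so the root lies in [-6, -2.75]
g(-4.375) = 22.412109 > 0, so the root lies in [-4.375, -2.75]
g(-3.5625) = -20.8376 < 0, so the root lies in [-4.375, -3.5625]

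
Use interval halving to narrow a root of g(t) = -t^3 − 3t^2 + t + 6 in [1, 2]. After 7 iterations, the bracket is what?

[1.296875, 1.3046875]

t = 1.5 gives g = -2.625, negative; keep [1, 1.5]
t = 1.25 gives g = 0.609375, positive; keep [1.25, 1.5]
t = 1.375 gives g = -0.896484, negative; keep [1.25, 1.375]
t = 1.3125 gives g = -0.1165, negative; keep [1.25, 1.3125]
t = 1.28125 gives g = 0.2531, positive; keep [1.28125, 1.3125]
t = 1.296875 gives g = 0.07, positive; keep [1.296875, 1.3125]
t = 1.3046875 gives g = -0.0228, negative; keep [1.296875, 1.3046875]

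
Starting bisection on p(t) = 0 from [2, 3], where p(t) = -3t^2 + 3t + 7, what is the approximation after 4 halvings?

2.0625

midpoint 2.5: p = -4.25 < 0 → [2, 2.5]
midpoint 2.25: p = -1.4375 < 0 → [2, 2.25]
midpoint 2.125: p = -0.171875 < 0 → [2, 2.125]
midpoint 2.0625: p = 0.4258 > 0 → [2.0625, 2.125]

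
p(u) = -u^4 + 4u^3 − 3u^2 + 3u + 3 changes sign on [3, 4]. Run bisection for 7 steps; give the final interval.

[3.453125, 3.4609375]

midpoint 3.5: p = -1.8125 < 0 → [3, 3.5]
midpoint 3.25: p = 6.808594 > 0 → [3.25, 3.5]
midpoint 3.375: p = 2.980225 > 0 → [3.375, 3.5]
midpoint 3.4375: p = 0.7114 > 0 → [3.4375, 3.5]
midpoint 3.46875: p = -0.5178 < 0 → [3.4375, 3.46875]
midpoint 3.453125: p = 0.1049 > 0 → [3.453125, 3.46875]
midpoint 3.4609375: p = -0.2044 < 0 → [3.453125, 3.4609375]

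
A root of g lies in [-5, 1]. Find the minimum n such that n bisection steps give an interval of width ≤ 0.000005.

21

Width after n steps is 6/2^n. Need 2^n ≥ 6/0.000005 = 1200000.
2^20 = 1048576 < 1200000 ≤ 2^21 = 2097152, so n = 21.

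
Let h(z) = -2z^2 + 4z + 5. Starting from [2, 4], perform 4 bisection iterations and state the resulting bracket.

z = 3 gives h = -1, negative; keep [2, 3]
z = 2.5 gives h = 2.5, positive; keep [2.5, 3]
z = 2.75 gives h = 0.875, positive; keep [2.75, 3]
z = 2.875 gives h = -0.0312, negative; keep [2.75, 2.875]

[2.75, 2.875]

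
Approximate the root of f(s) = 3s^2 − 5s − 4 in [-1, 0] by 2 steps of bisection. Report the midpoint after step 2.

-0.75

m = -0.5, f(m) = -0.75 (−); new bracket [-1, -0.5]
m = -0.75, f(m) = 1.4375 (+); new bracket [-0.75, -0.5]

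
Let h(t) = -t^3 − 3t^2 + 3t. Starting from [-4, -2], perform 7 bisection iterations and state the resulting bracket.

[-3.796875, -3.78125]

t = -3 gives h = -9, negative; keep [-4, -3]
t = -3.5 gives h = -4.375, negative; keep [-4, -3.5]
t = -3.75 gives h = -0.703125, negative; keep [-4, -3.75]
t = -3.875 gives h = 1.5137, positive; keep [-3.875, -3.75]
t = -3.8125 gives h = 0.3723, positive; keep [-3.8125, -3.75]
t = -3.78125 gives h = -0.1736, negative; keep [-3.8125, -3.78125]
t = -3.796875 gives h = 0.0973, positive; keep [-3.796875, -3.78125]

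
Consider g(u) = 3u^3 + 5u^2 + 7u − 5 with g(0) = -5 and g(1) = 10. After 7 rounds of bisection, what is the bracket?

u = 0.5 gives g = 0.125, positive; keep [0, 0.5]
u = 0.25 gives g = -2.890625, negative; keep [0.25, 0.5]
u = 0.375 gives g = -1.513672, negative; keep [0.375, 0.5]
u = 0.4375 gives g = -0.7292, negative; keep [0.4375, 0.5]
u = 0.46875 gives g = -0.3111, negative; keep [0.46875, 0.5]
u = 0.484375 gives g = -0.0953, negative; keep [0.484375, 0.5]
u = 0.4921875 gives g = 0.0143, positive; keep [0.484375, 0.4921875]

[0.484375, 0.4921875]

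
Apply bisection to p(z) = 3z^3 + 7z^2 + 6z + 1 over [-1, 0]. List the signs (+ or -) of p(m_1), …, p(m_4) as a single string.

m = -0.5, p(m) = -0.625 (−); new bracket [-0.5, 0]
m = -0.25, p(m) = -0.109375 (−); new bracket [-0.25, 0]
m = -0.125, p(m) = 0.353516 (+); new bracket [-0.25, -0.125]
m = -0.1875, p(m) = 0.1013 (+); new bracket [-0.25, -0.1875]

--++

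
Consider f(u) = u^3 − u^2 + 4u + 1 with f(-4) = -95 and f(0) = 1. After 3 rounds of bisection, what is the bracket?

m = -2, f(m) = -19 (−); new bracket [-2, 0]
m = -1, f(m) = -5 (−); new bracket [-1, 0]
m = -0.5, f(m) = -1.375 (−); new bracket [-0.5, 0]

[-0.5, 0]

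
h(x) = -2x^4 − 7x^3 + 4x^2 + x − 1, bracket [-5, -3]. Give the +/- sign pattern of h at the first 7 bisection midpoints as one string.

x = -4 gives h = -5, negative; keep [-4, -3]
x = -3.5 gives h = 44.5, positive; keep [-4, -3.5]
x = -3.75 gives h = 25.132812, positive; keep [-4, -3.75]
x = -3.875 gives h = 11.5483, positive; keep [-4, -3.875]
x = -3.9375 gives h = 3.6623, positive; keep [-4, -3.9375]
x = -3.96875 gives h = -0.5696, negative; keep [-3.96875, -3.9375]
x = -3.953125 gives h = 1.5709, positive; keep [-3.96875, -3.953125]

-++++-+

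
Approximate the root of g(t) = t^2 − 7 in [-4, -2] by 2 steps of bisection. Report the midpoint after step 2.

m = -3, g(m) = 2 (+); new bracket [-3, -2]
m = -2.5, g(m) = -0.75 (−); new bracket [-3, -2.5]

-2.5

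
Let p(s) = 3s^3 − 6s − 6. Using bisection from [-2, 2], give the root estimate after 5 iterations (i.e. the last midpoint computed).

1.875

p(0) = -6 < 0, so the root lies in [0, 2]
p(1) = -9 < 0, so the root lies in [1, 2]
p(1.5) = -4.875 < 0, so the root lies in [1.5, 2]
p(1.75) = -0.4219 < 0, so the root lies in [1.75, 2]
p(1.875) = 2.5254 > 0, so the root lies in [1.75, 1.875]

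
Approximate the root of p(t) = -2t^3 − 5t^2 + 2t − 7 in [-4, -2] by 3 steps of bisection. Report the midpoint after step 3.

-3.25

m = -3, p(m) = -4 (−); new bracket [-4, -3]
m = -3.5, p(m) = 10.5 (+); new bracket [-3.5, -3]
m = -3.25, p(m) = 2.34375 (+); new bracket [-3.25, -3]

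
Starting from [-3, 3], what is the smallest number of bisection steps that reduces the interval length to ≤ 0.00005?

17

Width after n steps is 6/2^n. Need 2^n ≥ 6/0.00005 = 120000.
2^16 = 65536 < 120000 ≤ 2^17 = 131072, so n = 17.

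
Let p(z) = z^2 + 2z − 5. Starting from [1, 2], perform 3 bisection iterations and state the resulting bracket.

[1.375, 1.5]

z = 1.5 gives p = 0.25, positive; keep [1, 1.5]
z = 1.25 gives p = -0.9375, negative; keep [1.25, 1.5]
z = 1.375 gives p = -0.359375, negative; keep [1.375, 1.5]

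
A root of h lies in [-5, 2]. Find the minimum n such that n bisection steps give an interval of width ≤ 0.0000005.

Width after n steps is 7/2^n. Need 2^n ≥ 7/0.0000005 = 14000000.
2^23 = 8388608 < 14000000 ≤ 2^24 = 16777216, so n = 24.

24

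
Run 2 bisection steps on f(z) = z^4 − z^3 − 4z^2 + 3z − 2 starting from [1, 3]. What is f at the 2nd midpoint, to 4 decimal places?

midpoint 2: f = -4 < 0 → [2, 3]
midpoint 2.5: f = 3.9375 > 0 → [2, 2.5]

3.9375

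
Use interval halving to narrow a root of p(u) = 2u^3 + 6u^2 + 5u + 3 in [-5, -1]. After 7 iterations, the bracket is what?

[-2.1875, -2.15625]

p(-3) = -12 < 0, so the root lies in [-3, -1]
p(-2) = 1 > 0, so the root lies in [-3, -2]
p(-2.5) = -3.25 < 0, so the root lies in [-2.5, -2]
p(-2.25) = -0.6562 < 0, so the root lies in [-2.25, -2]
p(-2.125) = 0.2773 > 0, so the root lies in [-2.25, -2.125]
p(-2.1875) = -0.1616 < 0, so the root lies in [-2.1875, -2.125]
p(-2.15625) = 0.0646 > 0, so the root lies in [-2.1875, -2.15625]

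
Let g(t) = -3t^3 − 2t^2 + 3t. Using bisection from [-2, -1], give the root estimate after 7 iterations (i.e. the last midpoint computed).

-1.3828125

t = -1.5 gives g = 1.125, positive; keep [-1.5, -1]
t = -1.25 gives g = -1.015625, negative; keep [-1.5, -1.25]
t = -1.375 gives g = -0.107422, negative; keep [-1.5, -1.375]
t = -1.4375 gives g = 0.4661, positive; keep [-1.4375, -1.375]
t = -1.40625 gives g = 0.1689, positive; keep [-1.40625, -1.375]
t = -1.390625 gives g = 0.0282, positive; keep [-1.390625, -1.375]
t = -1.3828125 gives g = -0.0403, negative; keep [-1.390625, -1.3828125]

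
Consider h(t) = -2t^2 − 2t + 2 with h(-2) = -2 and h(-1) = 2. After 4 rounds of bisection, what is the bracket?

t = -1.5 gives h = 0.5, positive; keep [-2, -1.5]
t = -1.75 gives h = -0.625, negative; keep [-1.75, -1.5]
t = -1.625 gives h = -0.03125, negative; keep [-1.625, -1.5]
t = -1.5625 gives h = 0.2422, positive; keep [-1.625, -1.5625]

[-1.625, -1.5625]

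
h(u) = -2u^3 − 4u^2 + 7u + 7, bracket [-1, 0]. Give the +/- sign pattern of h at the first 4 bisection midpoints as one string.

++--

h(-0.5) = 2.75 > 0, so the root lies in [-1, -0.5]
h(-0.75) = 0.34375 > 0, so the root lies in [-1, -0.75]
h(-0.875) = -0.847656 < 0, so the root lies in [-0.875, -0.75]
h(-0.8125) = -0.2554 < 0, so the root lies in [-0.8125, -0.75]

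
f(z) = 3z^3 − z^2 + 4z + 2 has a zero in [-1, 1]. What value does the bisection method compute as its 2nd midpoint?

midpoint 0: f = 2 > 0 → [-1, 0]
midpoint -0.5: f = -0.625 < 0 → [-0.5, 0]

-0.5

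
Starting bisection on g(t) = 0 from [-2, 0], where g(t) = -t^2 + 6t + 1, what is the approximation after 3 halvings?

-0.25

m = -1, g(m) = -6 (−); new bracket [-1, 0]
m = -0.5, g(m) = -2.25 (−); new bracket [-0.5, 0]
m = -0.25, g(m) = -0.5625 (−); new bracket [-0.25, 0]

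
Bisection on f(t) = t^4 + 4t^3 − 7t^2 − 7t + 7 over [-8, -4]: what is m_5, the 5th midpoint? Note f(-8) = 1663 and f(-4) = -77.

midpoint -6: f = 229 > 0 → [-6, -4]
midpoint -5: f = -8 < 0 → [-6, -5]
midpoint -5.5: f = 83.3125 > 0 → [-5.5, -5]
midpoint -5.25: f = 31.6914 > 0 → [-5.25, -5]
midpoint -5.125: f = 10.4534 > 0 → [-5.125, -5]

-5.125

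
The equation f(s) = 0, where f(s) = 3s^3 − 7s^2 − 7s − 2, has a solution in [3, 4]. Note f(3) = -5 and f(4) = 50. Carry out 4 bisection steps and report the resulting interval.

s = 3.5 gives f = 16.375, positive; keep [3, 3.5]
s = 3.25 gives f = 4.296875, positive; keep [3, 3.25]
s = 3.125 gives f = -0.681641, negative; keep [3.125, 3.25]
s = 3.1875 gives f = 1.7229, positive; keep [3.125, 3.1875]

[3.125, 3.1875]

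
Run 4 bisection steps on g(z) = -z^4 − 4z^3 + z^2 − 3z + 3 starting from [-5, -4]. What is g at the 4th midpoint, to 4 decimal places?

z = -4.5 gives g = -8.8125, negative; keep [-4.5, -4]
z = -4.25 gives g = 14.621094, positive; keep [-4.5, -4.25]
z = -4.375 gives g = 3.863037, positive; keep [-4.5, -4.375]
z = -4.4375 gives g = -2.2251, negative; keep [-4.4375, -4.375]

-2.2251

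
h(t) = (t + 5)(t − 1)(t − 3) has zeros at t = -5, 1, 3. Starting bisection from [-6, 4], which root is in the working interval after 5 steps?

-5

midpoint -1: h = 32 > 0 → [-6, -1]
midpoint -3.5: h = 43.875 > 0 → [-6, -3.5]
midpoint -4.75: h = 11.140625 > 0 → [-6, -4.75]
midpoint -5.375: h = -20.0215 < 0 → [-5.375, -4.75]
midpoint -5.0625: h = -3.0549 < 0 → [-5.0625, -4.75]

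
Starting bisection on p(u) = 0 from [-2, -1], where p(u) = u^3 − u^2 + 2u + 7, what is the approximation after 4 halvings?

midpoint -1.5: p = -1.625 < 0 → [-1.5, -1]
midpoint -1.25: p = 0.984375 > 0 → [-1.5, -1.25]
midpoint -1.375: p = -0.240234 < 0 → [-1.375, -1.25]
midpoint -1.3125: p = 0.3914 > 0 → [-1.375, -1.3125]

-1.3125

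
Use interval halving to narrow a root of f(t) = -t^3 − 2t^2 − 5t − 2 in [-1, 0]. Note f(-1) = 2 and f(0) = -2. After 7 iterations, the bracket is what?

[-0.46875, -0.4609375]

midpoint -0.5: f = 0.125 > 0 → [-0.5, 0]
midpoint -0.25: f = -0.859375 < 0 → [-0.5, -0.25]
midpoint -0.375: f = -0.353516 < 0 → [-0.5, -0.375]
midpoint -0.4375: f = -0.1116 < 0 → [-0.5, -0.4375]
midpoint -0.46875: f = 0.0073 > 0 → [-0.46875, -0.4375]
midpoint -0.453125: f = -0.052 < 0 → [-0.46875, -0.453125]
midpoint -0.4609375: f = -0.0223 < 0 → [-0.46875, -0.4609375]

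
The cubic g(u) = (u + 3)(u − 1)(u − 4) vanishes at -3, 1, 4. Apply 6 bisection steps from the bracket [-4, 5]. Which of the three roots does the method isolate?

midpoint 0.5: g = 6.125 > 0 → [-4, 0.5]
midpoint -1.75: g = 19.765625 > 0 → [-4, -1.75]
midpoint -2.875: g = 3.330078 > 0 → [-4, -2.875]
midpoint -3.4375: g = -14.4392 < 0 → [-3.4375, -2.875]
midpoint -3.15625: g = -4.6474 < 0 → [-3.15625, -2.875]
midpoint -3.015625: g = -0.4402 < 0 → [-3.015625, -2.875]

-3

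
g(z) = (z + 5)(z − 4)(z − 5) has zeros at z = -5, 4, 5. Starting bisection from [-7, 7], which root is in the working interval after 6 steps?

g(0) = 100 > 0, so the root lies in [-7, 0]
g(-3.5) = 95.625 > 0, so the root lies in [-7, -3.5]
g(-5.25) = -23.703125 < 0, so the root lies in [-5.25, -3.5]
g(-4.375) = 49.0723 > 0, so the root lies in [-5.25, -4.375]
g(-4.8125) = 16.2136 > 0, so the root lies in [-5.25, -4.8125]
g(-5.03125) = -2.8311 < 0, so the root lies in [-5.03125, -4.8125]

-5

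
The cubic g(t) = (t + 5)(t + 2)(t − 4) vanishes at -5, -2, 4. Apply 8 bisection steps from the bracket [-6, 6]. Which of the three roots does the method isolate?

4

t = 0 gives g = -40, negative; keep [0, 6]
t = 3 gives g = -40, negative; keep [3, 6]
t = 4.5 gives g = 30.875, positive; keep [3, 4.5]
t = 3.75 gives g = -12.5781, negative; keep [3.75, 4.5]
t = 4.125 gives g = 6.9863, positive; keep [3.75, 4.125]
t = 3.9375 gives g = -3.3167, negative; keep [3.9375, 4.125]
t = 4.03125 gives g = 1.7022, positive; keep [3.9375, 4.03125]
t = 3.984375 gives g = -0.8401, negative; keep [3.984375, 4.03125]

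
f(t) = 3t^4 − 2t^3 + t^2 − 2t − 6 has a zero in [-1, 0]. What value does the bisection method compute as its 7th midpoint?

m = -0.5, f(m) = -4.3125 (−); new bracket [-1, -0.5]
m = -0.75, f(m) = -2.144531 (−); new bracket [-1, -0.75]
m = -0.875, f(m) = -0.385986 (−); new bracket [-1, -0.875]
m = -0.9375, f(m) = 0.7193 (+); new bracket [-0.9375, -0.875]
m = -0.90625, f(m) = 0.1459 (+); new bracket [-0.90625, -0.875]
m = -0.890625, f(m) = -0.1251 (−); new bracket [-0.90625, -0.890625]
m = -0.8984375, f(m) = 0.0092 (+); new bracket [-0.8984375, -0.890625]

-0.8984375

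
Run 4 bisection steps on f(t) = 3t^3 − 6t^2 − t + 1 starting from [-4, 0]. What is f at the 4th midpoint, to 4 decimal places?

midpoint -2: f = -45 < 0 → [-2, 0]
midpoint -1: f = -7 < 0 → [-1, 0]
midpoint -0.5: f = -0.375 < 0 → [-0.5, 0]
midpoint -0.25: f = 0.8281 > 0 → [-0.5, -0.25]

0.8281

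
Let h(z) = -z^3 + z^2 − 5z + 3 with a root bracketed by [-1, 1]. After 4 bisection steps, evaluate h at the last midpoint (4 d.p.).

0.0215

midpoint 0: h = 3 > 0 → [0, 1]
midpoint 0.5: h = 0.625 > 0 → [0.5, 1]
midpoint 0.75: h = -0.609375 < 0 → [0.5, 0.75]
midpoint 0.625: h = 0.0215 > 0 → [0.625, 0.75]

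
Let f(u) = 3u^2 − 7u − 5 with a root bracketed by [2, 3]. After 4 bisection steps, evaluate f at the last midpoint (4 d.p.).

midpoint 2.5: f = -3.75 < 0 → [2.5, 3]
midpoint 2.75: f = -1.5625 < 0 → [2.75, 3]
midpoint 2.875: f = -0.328125 < 0 → [2.875, 3]
midpoint 2.9375: f = 0.3242 > 0 → [2.875, 2.9375]

0.3242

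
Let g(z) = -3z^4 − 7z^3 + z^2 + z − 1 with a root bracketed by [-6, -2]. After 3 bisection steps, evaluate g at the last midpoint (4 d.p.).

-5.0625

m = -4, g(m) = -309 (−); new bracket [-4, -2]
m = -3, g(m) = -49 (−); new bracket [-3, -2]
m = -2.5, g(m) = -5.0625 (−); new bracket [-2.5, -2]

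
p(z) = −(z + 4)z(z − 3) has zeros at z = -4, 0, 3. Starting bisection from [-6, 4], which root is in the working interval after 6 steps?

midpoint -1: p = -12 < 0 → [-6, -1]
midpoint -3.5: p = -11.375 < 0 → [-6, -3.5]
midpoint -4.75: p = 27.609375 > 0 → [-4.75, -3.5]
midpoint -4.125: p = 3.6738 > 0 → [-4.125, -3.5]
midpoint -3.8125: p = -4.8699 < 0 → [-4.125, -3.8125]
midpoint -3.96875: p = -0.8643 < 0 → [-4.125, -3.96875]

-4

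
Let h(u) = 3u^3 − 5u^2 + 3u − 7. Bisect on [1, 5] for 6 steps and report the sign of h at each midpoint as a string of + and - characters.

++--+-

midpoint 3: h = 38 > 0 → [1, 3]
midpoint 2: h = 3 > 0 → [1, 2]
midpoint 1.5: h = -3.625 < 0 → [1.5, 2]
midpoint 1.75: h = -0.9844 < 0 → [1.75, 2]
midpoint 1.875: h = 0.8223 > 0 → [1.75, 1.875]
midpoint 1.8125: h = -0.1252 < 0 → [1.8125, 1.875]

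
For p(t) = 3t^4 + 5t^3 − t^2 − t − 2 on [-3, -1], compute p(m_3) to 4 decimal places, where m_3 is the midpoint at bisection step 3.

-1.9727

p(-2) = 4 > 0, so the root lies in [-2, -1]
p(-1.5) = -4.4375 < 0, so the root lies in [-2, -1.5]
p(-1.75) = -1.972656 < 0, so the root lies in [-2, -1.75]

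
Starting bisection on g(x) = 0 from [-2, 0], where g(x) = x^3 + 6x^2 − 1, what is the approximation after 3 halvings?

m = -1, g(m) = 4 (+); new bracket [-1, 0]
m = -0.5, g(m) = 0.375 (+); new bracket [-0.5, 0]
m = -0.25, g(m) = -0.640625 (−); new bracket [-0.5, -0.25]

-0.25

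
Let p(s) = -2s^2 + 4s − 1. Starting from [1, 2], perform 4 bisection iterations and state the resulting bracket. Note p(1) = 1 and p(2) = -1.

[1.6875, 1.75]

m = 1.5, p(m) = 0.5 (+); new bracket [1.5, 2]
m = 1.75, p(m) = -0.125 (−); new bracket [1.5, 1.75]
m = 1.625, p(m) = 0.21875 (+); new bracket [1.625, 1.75]
m = 1.6875, p(m) = 0.0547 (+); new bracket [1.6875, 1.75]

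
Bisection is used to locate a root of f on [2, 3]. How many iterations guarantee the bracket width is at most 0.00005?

Width after n steps is 1/2^n. Need 2^n ≥ 1/0.00005 = 20000.
2^14 = 16384 < 20000 ≤ 2^15 = 32768, so n = 15.

15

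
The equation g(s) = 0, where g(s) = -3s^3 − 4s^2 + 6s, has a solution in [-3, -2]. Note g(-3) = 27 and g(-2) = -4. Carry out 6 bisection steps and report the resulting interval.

midpoint -2.5: g = 6.875 > 0 → [-2.5, -2]
midpoint -2.25: g = 0.421875 > 0 → [-2.25, -2]
midpoint -2.125: g = -2.025391 < 0 → [-2.25, -2.125]
midpoint -2.1875: g = -0.863 < 0 → [-2.25, -2.1875]
midpoint -2.21875: g = -0.2362 < 0 → [-2.25, -2.21875]
midpoint -2.234375: g = 0.0889 > 0 → [-2.234375, -2.21875]

[-2.234375, -2.21875]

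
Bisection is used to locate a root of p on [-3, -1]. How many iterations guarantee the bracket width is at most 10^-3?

Width after n steps is 2/2^n. Need 2^n ≥ 2/10^-3 = 2000.
2^10 = 1024 < 2000 ≤ 2^11 = 2048, so n = 11.

11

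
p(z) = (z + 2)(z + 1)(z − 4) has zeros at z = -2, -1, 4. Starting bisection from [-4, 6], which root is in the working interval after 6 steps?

4

m = 1, p(m) = -18 (−); new bracket [1, 6]
m = 3.5, p(m) = -12.375 (−); new bracket [3.5, 6]
m = 4.75, p(m) = 29.109375 (+); new bracket [3.5, 4.75]
m = 4.125, p(m) = 3.9238 (+); new bracket [3.5, 4.125]
m = 3.8125, p(m) = -5.2449 (−); new bracket [3.8125, 4.125]
m = 3.96875, p(m) = -0.9268 (−); new bracket [3.96875, 4.125]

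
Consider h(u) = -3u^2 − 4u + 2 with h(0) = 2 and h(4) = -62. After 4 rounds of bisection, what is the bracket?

midpoint 2: h = -18 < 0 → [0, 2]
midpoint 1: h = -5 < 0 → [0, 1]
midpoint 0.5: h = -0.75 < 0 → [0, 0.5]
midpoint 0.25: h = 0.8125 > 0 → [0.25, 0.5]

[0.25, 0.5]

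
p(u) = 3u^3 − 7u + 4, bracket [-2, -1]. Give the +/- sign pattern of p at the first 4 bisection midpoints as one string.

p(-1.5) = 4.375 > 0, so the root lies in [-2, -1.5]
p(-1.75) = 0.171875 > 0, so the root lies in [-2, -1.75]
p(-1.875) = -2.650391 < 0, so the root lies in [-1.875, -1.75]
p(-1.8125) = -1.1755 < 0, so the root lies in [-1.8125, -1.75]

++--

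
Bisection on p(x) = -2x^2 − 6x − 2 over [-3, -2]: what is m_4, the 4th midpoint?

-2.5625

p(-2.5) = 0.5 > 0, so the root lies in [-3, -2.5]
p(-2.75) = -0.625 < 0, so the root lies in [-2.75, -2.5]
p(-2.625) = -0.03125 < 0, so the root lies in [-2.625, -2.5]
p(-2.5625) = 0.2422 > 0, so the root lies in [-2.625, -2.5625]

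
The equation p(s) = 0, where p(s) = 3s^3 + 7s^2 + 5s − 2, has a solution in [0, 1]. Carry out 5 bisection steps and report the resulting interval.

m = 0.5, p(m) = 2.625 (+); new bracket [0, 0.5]
m = 0.25, p(m) = -0.265625 (−); new bracket [0.25, 0.5]
m = 0.375, p(m) = 1.017578 (+); new bracket [0.25, 0.375]
m = 0.3125, p(m) = 0.3376 (+); new bracket [0.25, 0.3125]
m = 0.28125, p(m) = 0.0267 (+); new bracket [0.25, 0.28125]

[0.25, 0.28125]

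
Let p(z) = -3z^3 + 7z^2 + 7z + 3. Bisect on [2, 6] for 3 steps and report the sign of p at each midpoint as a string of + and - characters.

-+-

midpoint 4: p = -49 < 0 → [2, 4]
midpoint 3: p = 6 > 0 → [3, 4]
midpoint 3.5: p = -15.375 < 0 → [3, 3.5]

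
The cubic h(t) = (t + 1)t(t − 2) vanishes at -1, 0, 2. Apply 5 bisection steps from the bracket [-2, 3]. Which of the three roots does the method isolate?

h(0.5) = -1.125 < 0, so the root lies in [0.5, 3]
h(1.75) = -1.203125 < 0, so the root lies in [1.75, 3]
h(2.375) = 3.005859 > 0, so the root lies in [1.75, 2.375]
h(2.0625) = 0.3948 > 0, so the root lies in [1.75, 2.0625]
h(1.90625) = -0.5194 < 0, so the root lies in [1.90625, 2.0625]

2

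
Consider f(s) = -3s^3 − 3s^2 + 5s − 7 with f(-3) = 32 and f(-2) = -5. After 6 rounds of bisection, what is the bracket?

[-2.234375, -2.21875]

midpoint -2.5: f = 8.625 > 0 → [-2.5, -2]
midpoint -2.25: f = 0.734375 > 0 → [-2.25, -2]
midpoint -2.125: f = -2.384766 < 0 → [-2.25, -2.125]
midpoint -2.1875: f = -0.8904 < 0 → [-2.25, -2.1875]
midpoint -2.21875: f = -0.0946 < 0 → [-2.25, -2.21875]
midpoint -2.234375: f = 0.3157 > 0 → [-2.234375, -2.21875]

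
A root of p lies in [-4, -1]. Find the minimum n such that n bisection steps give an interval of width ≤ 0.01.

9

Width after n steps is 3/2^n. Need 2^n ≥ 3/0.01 = 300.
2^8 = 256 < 300 ≤ 2^9 = 512, so n = 9.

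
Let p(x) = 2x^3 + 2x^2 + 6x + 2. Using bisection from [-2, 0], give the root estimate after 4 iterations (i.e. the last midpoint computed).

x = -1 gives p = -4, negative; keep [-1, 0]
x = -0.5 gives p = -0.75, negative; keep [-0.5, 0]
x = -0.25 gives p = 0.59375, positive; keep [-0.5, -0.25]
x = -0.375 gives p = -0.0742, negative; keep [-0.375, -0.25]

-0.375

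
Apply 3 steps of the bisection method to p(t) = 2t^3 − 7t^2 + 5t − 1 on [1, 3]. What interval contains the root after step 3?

t = 2 gives p = -3, negative; keep [2, 3]
t = 2.5 gives p = -1, negative; keep [2.5, 3]
t = 2.75 gives p = 1.40625, positive; keep [2.5, 2.75]

[2.5, 2.75]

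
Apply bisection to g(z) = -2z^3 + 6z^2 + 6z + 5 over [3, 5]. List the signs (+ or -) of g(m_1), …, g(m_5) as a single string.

m = 4, g(m) = -3 (−); new bracket [3, 4]
m = 3.5, g(m) = 13.75 (+); new bracket [3.5, 4]
m = 3.75, g(m) = 6.40625 (+); new bracket [3.75, 4]
m = 3.875, g(m) = 1.9727 (+); new bracket [3.875, 4]
m = 3.9375, g(m) = -0.4448 (−); new bracket [3.875, 3.9375]

-+++-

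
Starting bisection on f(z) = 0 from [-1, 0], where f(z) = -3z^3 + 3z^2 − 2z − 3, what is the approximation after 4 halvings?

f(-0.5) = -0.875 < 0, so the root lies in [-1, -0.5]
f(-0.75) = 1.453125 > 0, so the root lies in [-0.75, -0.5]
f(-0.625) = 0.154297 > 0, so the root lies in [-0.625, -0.5]
f(-0.5625) = -0.3918 < 0, so the root lies in [-0.625, -0.5625]

-0.5625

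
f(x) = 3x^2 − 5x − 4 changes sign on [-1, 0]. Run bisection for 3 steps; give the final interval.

[-0.625, -0.5]

f(-0.5) = -0.75 < 0, so the root lies in [-1, -0.5]
f(-0.75) = 1.4375 > 0, so the root lies in [-0.75, -0.5]
f(-0.625) = 0.296875 > 0, so the root lies in [-0.625, -0.5]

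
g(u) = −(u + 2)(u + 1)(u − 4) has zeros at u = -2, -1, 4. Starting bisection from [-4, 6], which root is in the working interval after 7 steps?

m = 1, g(m) = 18 (+); new bracket [1, 6]
m = 3.5, g(m) = 12.375 (+); new bracket [3.5, 6]
m = 4.75, g(m) = -29.109375 (−); new bracket [3.5, 4.75]
m = 4.125, g(m) = -3.9238 (−); new bracket [3.5, 4.125]
m = 3.8125, g(m) = 5.2449 (+); new bracket [3.8125, 4.125]
m = 3.96875, g(m) = 0.9268 (+); new bracket [3.96875, 4.125]
m = 4.046875, g(m) = -1.4305 (−); new bracket [3.96875, 4.046875]

4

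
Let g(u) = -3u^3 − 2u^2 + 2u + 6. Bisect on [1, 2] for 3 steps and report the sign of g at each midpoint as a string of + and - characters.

--+

g(1.5) = -5.625 < 0, so the root lies in [1, 1.5]
g(1.25) = -0.484375 < 0, so the root lies in [1, 1.25]
g(1.125) = 1.447266 > 0, so the root lies in [1.125, 1.25]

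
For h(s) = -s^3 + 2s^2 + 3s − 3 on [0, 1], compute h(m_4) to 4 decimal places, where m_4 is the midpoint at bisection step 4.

h(0.5) = -1.125 < 0, so the root lies in [0.5, 1]
h(0.75) = -0.046875 < 0, so the root lies in [0.75, 1]
h(0.875) = 0.486328 > 0, so the root lies in [0.75, 0.875]
h(0.8125) = 0.2214 > 0, so the root lies in [0.75, 0.8125]

0.2214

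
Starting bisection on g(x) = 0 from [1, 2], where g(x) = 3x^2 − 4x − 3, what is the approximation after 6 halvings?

x = 1.5 gives g = -2.25, negative; keep [1.5, 2]
x = 1.75 gives g = -0.8125, negative; keep [1.75, 2]
x = 1.875 gives g = 0.046875, positive; keep [1.75, 1.875]
x = 1.8125 gives g = -0.3945, negative; keep [1.8125, 1.875]
x = 1.84375 gives g = -0.1768, negative; keep [1.84375, 1.875]
x = 1.859375 gives g = -0.0657, negative; keep [1.859375, 1.875]

1.859375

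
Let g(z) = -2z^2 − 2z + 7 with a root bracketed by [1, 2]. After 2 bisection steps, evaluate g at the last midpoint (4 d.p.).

midpoint 1.5: g = -0.5 < 0 → [1, 1.5]
midpoint 1.25: g = 1.375 > 0 → [1.25, 1.5]

1.3750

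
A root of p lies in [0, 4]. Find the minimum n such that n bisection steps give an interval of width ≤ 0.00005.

Width after n steps is 4/2^n. Need 2^n ≥ 4/0.00005 = 80000.
2^16 = 65536 < 80000 ≤ 2^17 = 131072, so n = 17.

17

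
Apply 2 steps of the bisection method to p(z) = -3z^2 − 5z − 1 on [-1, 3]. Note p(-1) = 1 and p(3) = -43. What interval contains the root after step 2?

midpoint 1: p = -9 < 0 → [-1, 1]
midpoint 0: p = -1 < 0 → [-1, 0]

[-1, 0]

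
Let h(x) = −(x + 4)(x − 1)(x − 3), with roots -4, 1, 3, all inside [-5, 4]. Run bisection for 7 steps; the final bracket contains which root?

h(-0.5) = -18.375 < 0, so the root lies in [-5, -0.5]
h(-2.75) = -26.953125 < 0, so the root lies in [-5, -2.75]
h(-3.875) = -4.189453 < 0, so the root lies in [-5, -3.875]
h(-4.4375) = 17.6931 > 0, so the root lies in [-4.4375, -3.875]
h(-4.15625) = 5.7655 > 0, so the root lies in [-4.15625, -3.875]
h(-4.015625) = 0.5498 > 0, so the root lies in [-4.015625, -3.875]
h(-3.9453125) = -1.8783 < 0, so the root lies in [-4.015625, -3.9453125]

-4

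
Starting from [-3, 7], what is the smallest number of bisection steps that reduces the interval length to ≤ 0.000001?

Width after n steps is 10/2^n. Need 2^n ≥ 10/0.000001 = 10000000.
2^23 = 8388608 < 10000000 ≤ 2^24 = 16777216, so n = 24.

24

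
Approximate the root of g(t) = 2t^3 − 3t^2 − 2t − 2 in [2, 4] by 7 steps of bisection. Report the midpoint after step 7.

2.171875

g(3) = 19 > 0, so the root lies in [2, 3]
g(2.5) = 5.5 > 0, so the root lies in [2, 2.5]
g(2.25) = 1.09375 > 0, so the root lies in [2, 2.25]
g(2.125) = -0.6055 < 0, so the root lies in [2.125, 2.25]
g(2.1875) = 0.2046 > 0, so the root lies in [2.125, 2.1875]
g(2.15625) = -0.2101 < 0, so the root lies in [2.15625, 2.1875]
g(2.171875) = -0.0052 < 0, so the root lies in [2.171875, 2.1875]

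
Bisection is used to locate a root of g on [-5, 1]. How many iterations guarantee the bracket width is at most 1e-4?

Width after n steps is 6/2^n. Need 2^n ≥ 6/1e-4 = 60000.
2^15 = 32768 < 60000 ≤ 2^16 = 65536, so n = 16.

16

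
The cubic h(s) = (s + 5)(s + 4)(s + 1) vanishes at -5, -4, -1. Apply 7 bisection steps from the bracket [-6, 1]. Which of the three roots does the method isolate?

h(-2.5) = -5.625 < 0, so the root lies in [-2.5, 1]
h(-0.75) = 3.453125 > 0, so the root lies in [-2.5, -0.75]
h(-1.625) = -5.009766 < 0, so the root lies in [-1.625, -0.75]
h(-1.1875) = -2.0105 < 0, so the root lies in [-1.1875, -0.75]
h(-0.96875) = 0.3819 > 0, so the root lies in [-1.1875, -0.96875]
h(-1.078125) = -0.8953 < 0, so the root lies in [-1.078125, -0.96875]
h(-1.0234375) = -0.2774 < 0, so the root lies in [-1.0234375, -0.96875]

-1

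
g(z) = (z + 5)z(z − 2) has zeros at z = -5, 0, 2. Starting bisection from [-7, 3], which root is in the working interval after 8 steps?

-5

g(-2) = 24 > 0, so the root lies in [-7, -2]
g(-4.5) = 14.625 > 0, so the root lies in [-7, -4.5]
g(-5.75) = -33.421875 < 0, so the root lies in [-5.75, -4.5]
g(-5.125) = -4.5645 < 0, so the root lies in [-5.125, -4.5]
g(-4.8125) = 6.1472 > 0, so the root lies in [-5.125, -4.8125]
g(-4.96875) = 1.0821 > 0, so the root lies in [-5.125, -4.96875]
g(-5.046875) = -1.6671 < 0, so the root lies in [-5.046875, -4.96875]
g(-5.0078125) = -0.2742 < 0, so the root lies in [-5.0078125, -4.96875]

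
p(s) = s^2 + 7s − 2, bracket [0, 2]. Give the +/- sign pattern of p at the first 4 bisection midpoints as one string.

p(1) = 6 > 0, so the root lies in [0, 1]
p(0.5) = 1.75 > 0, so the root lies in [0, 0.5]
p(0.25) = -0.1875 < 0, so the root lies in [0.25, 0.5]
p(0.375) = 0.7656 > 0, so the root lies in [0.25, 0.375]

++-+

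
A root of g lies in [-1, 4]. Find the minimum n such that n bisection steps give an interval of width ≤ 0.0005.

14

Width after n steps is 5/2^n. Need 2^n ≥ 5/0.0005 = 10000.
2^13 = 8192 < 10000 ≤ 2^14 = 16384, so n = 14.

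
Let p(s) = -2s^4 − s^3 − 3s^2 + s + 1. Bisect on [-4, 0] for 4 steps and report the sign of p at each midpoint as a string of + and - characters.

---+

s = -2 gives p = -37, negative; keep [-2, 0]
s = -1 gives p = -4, negative; keep [-1, 0]
s = -0.5 gives p = -0.25, negative; keep [-0.5, 0]
s = -0.25 gives p = 0.5703, positive; keep [-0.5, -0.25]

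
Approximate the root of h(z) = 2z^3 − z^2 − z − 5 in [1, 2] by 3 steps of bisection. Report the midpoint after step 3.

1.625

midpoint 1.5: h = -2 < 0 → [1.5, 2]
midpoint 1.75: h = 0.90625 > 0 → [1.5, 1.75]
midpoint 1.625: h = -0.683594 < 0 → [1.625, 1.75]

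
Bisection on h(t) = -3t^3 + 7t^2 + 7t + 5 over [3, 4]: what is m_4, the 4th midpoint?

h(3.5) = -13.375 < 0, so the root lies in [3, 3.5]
h(3.25) = -1.296875 < 0, so the root lies in [3, 3.25]
h(3.125) = 3.681641 > 0, so the root lies in [3.125, 3.25]
h(3.1875) = 1.2771 > 0, so the root lies in [3.1875, 3.25]

3.1875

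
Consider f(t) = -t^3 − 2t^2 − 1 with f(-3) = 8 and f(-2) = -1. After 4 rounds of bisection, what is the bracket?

[-2.25, -2.1875]

f(-2.5) = 2.125 > 0, so the root lies in [-2.5, -2]
f(-2.25) = 0.265625 > 0, so the root lies in [-2.25, -2]
f(-2.125) = -0.435547 < 0, so the root lies in [-2.25, -2.125]
f(-2.1875) = -0.1028 < 0, so the root lies in [-2.25, -2.1875]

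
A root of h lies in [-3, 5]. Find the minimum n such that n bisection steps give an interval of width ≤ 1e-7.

27

Width after n steps is 8/2^n. Need 2^n ≥ 8/1e-7 = 80000000.
2^26 = 67108864 < 80000000 ≤ 2^27 = 134217728, so n = 27.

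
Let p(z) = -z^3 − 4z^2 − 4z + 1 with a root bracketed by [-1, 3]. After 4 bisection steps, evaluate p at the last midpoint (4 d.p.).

p(1) = -8 < 0, so the root lies in [-1, 1]
p(0) = 1 > 0, so the root lies in [0, 1]
p(0.5) = -2.125 < 0, so the root lies in [0, 0.5]
p(0.25) = -0.2656 < 0, so the root lies in [0, 0.25]

-0.2656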